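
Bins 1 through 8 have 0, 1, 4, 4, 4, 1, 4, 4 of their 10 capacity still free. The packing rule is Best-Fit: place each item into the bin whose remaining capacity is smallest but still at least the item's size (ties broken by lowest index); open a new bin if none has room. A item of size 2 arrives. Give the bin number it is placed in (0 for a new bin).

3

Bins with room: bin 3 (4), bin 4 (4), bin 5 (4), bin 7 (4), bin 8 (4).
Tightest fit is bin 3 with 4 free.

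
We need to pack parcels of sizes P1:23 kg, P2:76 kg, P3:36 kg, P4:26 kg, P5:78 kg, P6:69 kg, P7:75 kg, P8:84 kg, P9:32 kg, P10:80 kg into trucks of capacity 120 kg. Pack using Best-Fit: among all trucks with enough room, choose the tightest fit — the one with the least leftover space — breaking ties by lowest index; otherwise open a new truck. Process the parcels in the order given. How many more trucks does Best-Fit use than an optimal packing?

Best-Fit: [23,76] [36,26] [78] [69] [75] [84,32] [80] → 7 trucks.
6 parcels exceed 60 kg (half the capacity), and no two of those can share a truck, so at least 6 trucks are needed.
An optimal packing achieves that bound: [84,36] [80,32] [78,26] [76,23] [75] [69] → 6 trucks.
Excess: 7 − 6 = 1.

1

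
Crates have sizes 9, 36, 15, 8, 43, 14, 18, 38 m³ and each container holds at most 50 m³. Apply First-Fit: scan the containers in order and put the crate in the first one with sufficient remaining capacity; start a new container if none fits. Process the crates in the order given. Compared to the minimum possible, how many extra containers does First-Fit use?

1

First-Fit: [9,36] [15,8,14] [43] [18] [38] → 5 containers.
Total size 181 m³; any packing needs at least ⌈181/50⌉ = 4 containers.
An optimal packing achieves that bound: [43] [38,9] [36,14] [18,15,8] → 4 containers.
Excess: 5 − 4 = 1.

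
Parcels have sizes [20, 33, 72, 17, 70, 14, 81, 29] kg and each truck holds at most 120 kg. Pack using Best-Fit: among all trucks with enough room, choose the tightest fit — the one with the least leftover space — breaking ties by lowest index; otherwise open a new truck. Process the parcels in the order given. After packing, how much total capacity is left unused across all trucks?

144

Put 20 kg in truck 1; 100 kg remain.
Put 33 kg in truck 1; 67 kg remain.
Put 72 kg in truck 2; 48 kg remain.
Put 17 kg in truck 2; 31 kg remain.
Put 70 kg in truck 3; 50 kg remain.
Put 14 kg in truck 2; 17 kg remain.
Put 81 kg in truck 4; 39 kg remain.
Put 29 kg in truck 4; 10 kg remain.
4 trucks × 120 kg = 480 kg; used 336 kg; unused 144 kg.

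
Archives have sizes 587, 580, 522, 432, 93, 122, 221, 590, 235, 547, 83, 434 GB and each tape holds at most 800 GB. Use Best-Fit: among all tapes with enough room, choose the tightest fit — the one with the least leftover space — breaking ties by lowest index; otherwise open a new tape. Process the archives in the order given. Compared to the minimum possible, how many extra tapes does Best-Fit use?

Best-Fit: [587,93] [580,122,83] [522,221] [432,235] [590] [547] [434] → 7 tapes.
7 archives exceed 400 GB (half the capacity), and no two of those can share a tape, so at least 7 tapes are needed.
So 7 is already optimal.

0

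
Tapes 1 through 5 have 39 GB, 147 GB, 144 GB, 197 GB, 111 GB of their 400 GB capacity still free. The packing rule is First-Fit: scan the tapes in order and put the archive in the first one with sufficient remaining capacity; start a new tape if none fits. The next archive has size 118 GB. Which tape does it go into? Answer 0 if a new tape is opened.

2

Tapes with room: tape 2 (147 GB), tape 3 (144 GB), tape 4 (197 GB).
The first with room is tape 2.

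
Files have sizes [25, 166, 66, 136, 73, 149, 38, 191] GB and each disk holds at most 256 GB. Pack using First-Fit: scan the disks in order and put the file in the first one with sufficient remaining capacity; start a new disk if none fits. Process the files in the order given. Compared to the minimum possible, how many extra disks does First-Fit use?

First-Fit: [25,166,38] [66,136] [73,149] [191] → 4 disks.
Total size 844 GB; any packing needs at least ⌈844/256⌉ = 4 disks.
So 4 is already optimal.

0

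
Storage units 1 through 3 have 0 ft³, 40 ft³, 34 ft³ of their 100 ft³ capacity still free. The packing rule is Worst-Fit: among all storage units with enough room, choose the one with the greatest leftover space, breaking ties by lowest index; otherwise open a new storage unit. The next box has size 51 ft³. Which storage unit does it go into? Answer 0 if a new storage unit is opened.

No storage unit has ≥ 51 ft³ free, so a new storage unit is opened.

0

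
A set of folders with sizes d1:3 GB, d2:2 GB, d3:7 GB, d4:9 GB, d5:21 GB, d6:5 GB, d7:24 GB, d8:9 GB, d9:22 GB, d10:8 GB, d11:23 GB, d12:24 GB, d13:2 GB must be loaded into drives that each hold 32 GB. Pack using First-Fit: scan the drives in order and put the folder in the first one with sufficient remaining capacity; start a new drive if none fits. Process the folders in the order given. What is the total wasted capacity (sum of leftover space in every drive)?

33

Put d1 (3 GB) in drive 1; 29 GB remain.
Put d2 (2 GB) in drive 1; 27 GB remain.
Put d3 (7 GB) in drive 1; 20 GB remain.
Put d4 (9 GB) in drive 1; 11 GB remain.
Put d5 (21 GB) in drive 2; 11 GB remain.
Put d6 (5 GB) in drive 1; 6 GB remain.
Put d7 (24 GB) in drive 3; 8 GB remain.
Put d8 (9 GB) in drive 2; 2 GB remain.
Put d9 (22 GB) in drive 4; 10 GB remain.
Put d10 (8 GB) in drive 3; 0 GB remain.
Put d11 (23 GB) in drive 5; 9 GB remain.
Put d12 (24 GB) in drive 6; 8 GB remain.
Put d13 (2 GB) in drive 1; 4 GB remain.
6 drives × 32 GB = 192 GB; used 159 GB; unused 33 GB.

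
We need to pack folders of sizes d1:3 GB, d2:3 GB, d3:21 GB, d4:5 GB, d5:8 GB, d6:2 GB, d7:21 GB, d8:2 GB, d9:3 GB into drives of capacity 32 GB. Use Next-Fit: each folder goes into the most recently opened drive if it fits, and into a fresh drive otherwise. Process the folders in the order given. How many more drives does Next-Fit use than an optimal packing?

0

Next-Fit: [3,3,21,5] [8,2,21] [2,3] → 3 drives.
Total size 68 GB; any packing needs at least ⌈68/32⌉ = 3 drives.
So 3 is already optimal.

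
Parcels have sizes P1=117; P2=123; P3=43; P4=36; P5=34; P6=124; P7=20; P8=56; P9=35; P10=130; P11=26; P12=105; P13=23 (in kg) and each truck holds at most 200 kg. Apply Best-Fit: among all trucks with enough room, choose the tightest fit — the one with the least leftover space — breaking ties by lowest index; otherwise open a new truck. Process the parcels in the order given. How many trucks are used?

P1 (117 kg) → truck 1 (remaining 83 kg)
P2 (123 kg) → truck 2 (remaining 77 kg)
P3 (43 kg) → truck 2 (remaining 34 kg)
P4 (36 kg) → truck 1 (remaining 47 kg)
P5 (34 kg) → truck 2 (remaining 0 kg)
P6 (124 kg) → truck 3 (remaining 76 kg)
P7 (20 kg) → truck 1 (remaining 27 kg)
P8 (56 kg) → truck 3 (remaining 20 kg)
P9 (35 kg) → truck 4 (remaining 165 kg)
P10 (130 kg) → truck 4 (remaining 35 kg)
P11 (26 kg) → truck 1 (remaining 1 kg)
P12 (105 kg) → truck 5 (remaining 95 kg)
P13 (23 kg) → truck 4 (remaining 12 kg)

5 trucks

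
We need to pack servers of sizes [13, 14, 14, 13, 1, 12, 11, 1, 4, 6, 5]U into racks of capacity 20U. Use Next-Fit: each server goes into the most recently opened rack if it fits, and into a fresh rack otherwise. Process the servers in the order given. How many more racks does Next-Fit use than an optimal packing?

Next-Fit: [13] [14] [14] [13,1] [12] [11,1,4] [6,5] → 7 racks.
6 servers exceed 10U (half the capacity), and no two of those can share a rack, so at least 6 racks are needed.
An optimal packing achieves that bound: [14,6] [14,5,1] [13,4,1] [13] [12] [11] → 6 racks.
Excess: 7 − 6 = 1.

1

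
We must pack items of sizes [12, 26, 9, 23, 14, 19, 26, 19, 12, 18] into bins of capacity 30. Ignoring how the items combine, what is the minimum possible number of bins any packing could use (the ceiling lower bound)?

6

Total size = 12 + 26 + 9 + 23 + 14 + 19 + 26 + 19 + 12 + 18 = 178.
⌈178 / 30⌉ = 6.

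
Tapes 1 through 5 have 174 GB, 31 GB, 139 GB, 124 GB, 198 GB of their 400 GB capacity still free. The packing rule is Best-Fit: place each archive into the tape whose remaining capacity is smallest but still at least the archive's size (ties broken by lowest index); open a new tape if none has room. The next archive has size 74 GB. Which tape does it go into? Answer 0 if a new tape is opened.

4

Tapes with room: tape 1 (174 GB), tape 3 (139 GB), tape 4 (124 GB), tape 5 (198 GB).
Tightest fit is tape 4 with 124 GB free.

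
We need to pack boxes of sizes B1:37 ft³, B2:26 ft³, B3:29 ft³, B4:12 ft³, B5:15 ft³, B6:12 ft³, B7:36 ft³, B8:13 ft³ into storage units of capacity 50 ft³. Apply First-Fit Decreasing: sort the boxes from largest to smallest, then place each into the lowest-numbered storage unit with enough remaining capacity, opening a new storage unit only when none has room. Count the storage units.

Sorted descending: 37, 36, 29, 26, 15, 13, 12, 12.
Put 37 ft³ in storage unit 1; 13 ft³ remain.
Put 36 ft³ in storage unit 2; 14 ft³ remain.
Put 29 ft³ in storage unit 3; 21 ft³ remain.
Put 26 ft³ in storage unit 4; 24 ft³ remain.
Put 15 ft³ in storage unit 3; 6 ft³ remain.
Put 13 ft³ in storage unit 1; 0 ft³ remain.
Put 12 ft³ in storage unit 2; 2 ft³ remain.
Put 12 ft³ in storage unit 4; 12 ft³ remain.
Final storage units: [37,13] [36,12] [29,15] [26,12].

4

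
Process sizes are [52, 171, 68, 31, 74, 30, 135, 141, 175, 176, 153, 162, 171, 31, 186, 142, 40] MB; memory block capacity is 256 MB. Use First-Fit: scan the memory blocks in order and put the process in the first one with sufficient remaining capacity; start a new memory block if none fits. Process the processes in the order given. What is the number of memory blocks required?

11

Put 52 MB in memory block 1; 204 MB remain.
Put 171 MB in memory block 1; 33 MB remain.
Put 68 MB in memory block 2; 188 MB remain.
Put 31 MB in memory block 1; 2 MB remain.
Put 74 MB in memory block 2; 114 MB remain.
Put 30 MB in memory block 2; 84 MB remain.
Put 135 MB in memory block 3; 121 MB remain.
Put 141 MB in memory block 4; 115 MB remain.
Put 175 MB in memory block 5; 81 MB remain.
Put 176 MB in memory block 6; 80 MB remain.
Put 153 MB in memory block 7; 103 MB remain.
Put 162 MB in memory block 8; 94 MB remain.
Put 171 MB in memory block 9; 85 MB remain.
Put 31 MB in memory block 2; 53 MB remain.
Put 186 MB in memory block 10; 70 MB remain.
Put 142 MB in memory block 11; 114 MB remain.
Put 40 MB in memory block 2; 13 MB remain.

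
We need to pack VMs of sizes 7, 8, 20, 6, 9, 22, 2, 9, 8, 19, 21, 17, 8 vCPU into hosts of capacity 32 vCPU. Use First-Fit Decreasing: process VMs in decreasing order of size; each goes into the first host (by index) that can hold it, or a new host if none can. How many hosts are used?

6

Sorted descending: 22, 21, 20, 19, 17, 9, 9, 8, 8, 8, 7, 6, 2.
22 vCPU → host 1 (remaining 10 vCPU)
21 vCPU → host 2 (remaining 11 vCPU)
20 vCPU → host 3 (remaining 12 vCPU)
19 vCPU → host 4 (remaining 13 vCPU)
17 vCPU → host 5 (remaining 15 vCPU)
9 vCPU → host 1 (remaining 1 vCPU)
9 vCPU → host 2 (remaining 2 vCPU)
8 vCPU → host 3 (remaining 4 vCPU)
8 vCPU → host 4 (remaining 5 vCPU)
8 vCPU → host 5 (remaining 7 vCPU)
7 vCPU → host 5 (remaining 0 vCPU)
6 vCPU → host 6 (remaining 26 vCPU)
2 vCPU → host 2 (remaining 0 vCPU)
Final hosts: [22,9] [21,9,2] [20,8] [19,8] [17,8,7] [6].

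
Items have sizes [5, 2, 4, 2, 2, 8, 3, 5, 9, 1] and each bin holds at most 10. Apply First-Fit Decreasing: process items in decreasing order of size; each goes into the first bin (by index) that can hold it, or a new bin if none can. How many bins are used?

5 bins

Sorted descending: 9, 8, 5, 5, 4, 3, 2, 2, 2, 1.
bin 1: place 9, 1 left
bin 2: place 8, 2 left
bin 3: place 5, 5 left
bin 3: place 5, 0 left
bin 4: place 4, 6 left
bin 4: place 3, 3 left
bin 2: place 2, 0 left
bin 4: place 2, 1 left
bin 5: place 2, 8 left
bin 1: place 1, 0 left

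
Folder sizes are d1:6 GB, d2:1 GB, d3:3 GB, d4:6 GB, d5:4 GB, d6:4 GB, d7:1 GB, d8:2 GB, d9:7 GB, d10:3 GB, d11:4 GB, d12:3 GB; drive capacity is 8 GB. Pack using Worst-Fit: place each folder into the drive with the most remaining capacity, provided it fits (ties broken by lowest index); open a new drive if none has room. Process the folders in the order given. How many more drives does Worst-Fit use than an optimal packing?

Worst-Fit: [6,1] [3,4] [6] [4,1,2] [7] [3,4] [3] → 7 drives.
Total size 44 GB; any packing needs at least ⌈44/8⌉ = 6 drives.
An optimal packing achieves that bound: [7,1] [6,2] [6,1] [4,4] [4,3] [3,3] → 6 drives.
Excess: 7 − 6 = 1.

1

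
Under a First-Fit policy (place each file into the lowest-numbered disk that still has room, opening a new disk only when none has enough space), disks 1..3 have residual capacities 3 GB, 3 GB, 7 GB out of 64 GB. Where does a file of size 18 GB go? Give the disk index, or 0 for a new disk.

No disk has ≥ 18 GB free, so a new disk is opened.

0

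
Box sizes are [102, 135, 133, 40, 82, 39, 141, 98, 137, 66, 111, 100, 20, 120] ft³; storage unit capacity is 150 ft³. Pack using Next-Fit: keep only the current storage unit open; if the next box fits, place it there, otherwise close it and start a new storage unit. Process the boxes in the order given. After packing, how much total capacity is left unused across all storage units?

476

storage unit 1: place 102 ft³, 48 ft³ left
storage unit 2: place 135 ft³, 15 ft³ left
storage unit 3: place 133 ft³, 17 ft³ left
storage unit 4: place 40 ft³, 110 ft³ left
storage unit 4: place 82 ft³, 28 ft³ left
storage unit 5: place 39 ft³, 111 ft³ left
storage unit 6: place 141 ft³, 9 ft³ left
storage unit 7: place 98 ft³, 52 ft³ left
storage unit 8: place 137 ft³, 13 ft³ left
storage unit 9: place 66 ft³, 84 ft³ left
storage unit 10: place 111 ft³, 39 ft³ left
storage unit 11: place 100 ft³, 50 ft³ left
storage unit 11: place 20 ft³, 30 ft³ left
storage unit 12: place 120 ft³, 30 ft³ left
12 storage units × 150 ft³ = 1800 ft³; used 1324 ft³; unused 476 ft³.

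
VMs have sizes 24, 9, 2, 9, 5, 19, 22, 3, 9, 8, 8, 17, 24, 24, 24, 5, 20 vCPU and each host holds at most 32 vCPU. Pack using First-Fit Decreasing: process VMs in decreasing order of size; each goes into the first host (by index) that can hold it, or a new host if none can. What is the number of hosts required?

Sorted descending: 24, 24, 24, 24, 22, 20, 19, 17, 9, 9, 9, 8, 8, 5, 5, 3, 2.
host 1: place 24 vCPU, 8 vCPU left
host 2: place 24 vCPU, 8 vCPU left
host 3: place 24 vCPU, 8 vCPU left
host 4: place 24 vCPU, 8 vCPU left
host 5: place 22 vCPU, 10 vCPU left
host 6: place 20 vCPU, 12 vCPU left
host 7: place 19 vCPU, 13 vCPU left
host 8: place 17 vCPU, 15 vCPU left
host 5: place 9 vCPU, 1 vCPU left
host 6: place 9 vCPU, 3 vCPU left
host 7: place 9 vCPU, 4 vCPU left
host 1: place 8 vCPU, 0 vCPU left
host 2: place 8 vCPU, 0 vCPU left
host 3: place 5 vCPU, 3 vCPU left
host 4: place 5 vCPU, 3 vCPU left
host 3: place 3 vCPU, 0 vCPU left
host 4: place 2 vCPU, 1 vCPU left

8 hosts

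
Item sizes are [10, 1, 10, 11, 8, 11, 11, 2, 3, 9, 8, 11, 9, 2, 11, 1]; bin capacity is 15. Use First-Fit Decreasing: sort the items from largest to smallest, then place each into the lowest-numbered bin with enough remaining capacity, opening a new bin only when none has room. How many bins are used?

Sorted descending: 11, 11, 11, 11, 11, 10, 10, 9, 9, 8, 8, 3, 2, 2, 1, 1.
11 → bin 1 (remaining 4)
11 → bin 2 (remaining 4)
11 → bin 3 (remaining 4)
11 → bin 4 (remaining 4)
11 → bin 5 (remaining 4)
10 → bin 6 (remaining 5)
10 → bin 7 (remaining 5)
9 → bin 8 (remaining 6)
9 → bin 9 (remaining 6)
8 → bin 10 (remaining 7)
8 → bin 11 (remaining 7)
3 → bin 1 (remaining 1)
2 → bin 2 (remaining 2)
2 → bin 2 (remaining 0)
1 → bin 1 (remaining 0)
1 → bin 3 (remaining 3)
Final bins: [11,3,1] [11,2,2] [11,1] [11] [11] [10] [10] [9] [9] [8] [8].

11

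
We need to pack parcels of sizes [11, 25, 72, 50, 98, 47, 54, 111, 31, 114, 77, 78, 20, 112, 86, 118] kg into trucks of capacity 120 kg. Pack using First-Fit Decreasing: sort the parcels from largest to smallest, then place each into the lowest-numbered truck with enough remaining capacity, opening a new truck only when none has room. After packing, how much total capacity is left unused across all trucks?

96

Sorted descending: 118, 114, 112, 111, 98, 86, 78, 77, 72, 54, 50, 47, 31, 25, 20, 11.
truck 1: place 118 kg, 2 kg left
truck 2: place 114 kg, 6 kg left
truck 3: place 112 kg, 8 kg left
truck 4: place 111 kg, 9 kg left
truck 5: place 98 kg, 22 kg left
truck 6: place 86 kg, 34 kg left
truck 7: place 78 kg, 42 kg left
truck 8: place 77 kg, 43 kg left
truck 9: place 72 kg, 48 kg left
truck 10: place 54 kg, 66 kg left
truck 10: place 50 kg, 16 kg left
truck 9: place 47 kg, 1 kg left
truck 6: place 31 kg, 3 kg left
truck 7: place 25 kg, 17 kg left
truck 5: place 20 kg, 2 kg left
truck 7: place 11 kg, 6 kg left
10 trucks × 120 kg = 1200 kg; used 1104 kg; unused 96 kg.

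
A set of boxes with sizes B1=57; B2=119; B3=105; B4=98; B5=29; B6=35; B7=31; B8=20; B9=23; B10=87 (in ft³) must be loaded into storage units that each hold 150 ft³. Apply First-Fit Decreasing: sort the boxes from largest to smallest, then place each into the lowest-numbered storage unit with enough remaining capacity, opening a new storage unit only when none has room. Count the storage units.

Sorted descending: 119, 105, 98, 87, 57, 35, 31, 29, 23, 20.
storage unit 1: place 119 ft³, 31 ft³ left
storage unit 2: place 105 ft³, 45 ft³ left
storage unit 3: place 98 ft³, 52 ft³ left
storage unit 4: place 87 ft³, 63 ft³ left
storage unit 4: place 57 ft³, 6 ft³ left
storage unit 2: place 35 ft³, 10 ft³ left
storage unit 1: place 31 ft³, 0 ft³ left
storage unit 3: place 29 ft³, 23 ft³ left
storage unit 3: place 23 ft³, 0 ft³ left
storage unit 5: place 20 ft³, 130 ft³ left
Final storage units: [119,31] [105,35] [98,29,23] [87,57] [20].

5 storage units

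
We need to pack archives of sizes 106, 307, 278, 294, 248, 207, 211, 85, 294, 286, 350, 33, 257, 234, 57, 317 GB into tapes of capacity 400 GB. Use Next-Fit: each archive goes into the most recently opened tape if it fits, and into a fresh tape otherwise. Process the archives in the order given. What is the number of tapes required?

Put 106 GB in tape 1; 294 GB remain.
Put 307 GB in tape 2; 93 GB remain.
Put 278 GB in tape 3; 122 GB remain.
Put 294 GB in tape 4; 106 GB remain.
Put 248 GB in tape 5; 152 GB remain.
Put 207 GB in tape 6; 193 GB remain.
Put 211 GB in tape 7; 189 GB remain.
Put 85 GB in tape 7; 104 GB remain.
Put 294 GB in tape 8; 106 GB remain.
Put 286 GB in tape 9; 114 GB remain.
Put 350 GB in tape 10; 50 GB remain.
Put 33 GB in tape 10; 17 GB remain.
Put 257 GB in tape 11; 143 GB remain.
Put 234 GB in tape 12; 166 GB remain.
Put 57 GB in tape 12; 109 GB remain.
Put 317 GB in tape 13; 83 GB remain.
Final tapes: [106] [307] [278] [294] [248] [207] [211,85] [294] [286] [350,33] [257] [234,57] [317].

13 tapes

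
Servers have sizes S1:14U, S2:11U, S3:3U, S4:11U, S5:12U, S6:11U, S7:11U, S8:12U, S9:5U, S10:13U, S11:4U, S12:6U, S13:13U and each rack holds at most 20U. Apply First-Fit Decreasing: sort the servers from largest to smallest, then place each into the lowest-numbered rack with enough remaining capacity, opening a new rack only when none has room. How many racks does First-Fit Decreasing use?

Sorted descending: 14, 13, 13, 12, 12, 11, 11, 11, 11, 6, 5, 4, 3.
Put 14U in rack 1; 6U remain.
Put 13U in rack 2; 7U remain.
Put 13U in rack 3; 7U remain.
Put 12U in rack 4; 8U remain.
Put 12U in rack 5; 8U remain.
Put 11U in rack 6; 9U remain.
Put 11U in rack 7; 9U remain.
Put 11U in rack 8; 9U remain.
Put 11U in rack 9; 9U remain.
Put 6U in rack 1; 0U remain.
Put 5U in rack 2; 2U remain.
Put 4U in rack 3; 3U remain.
Put 3U in rack 3; 0U remain.
Final racks: [14,6] [13,5] [13,4,3] [12] [12] [11] [11] [11] [11].

9 racks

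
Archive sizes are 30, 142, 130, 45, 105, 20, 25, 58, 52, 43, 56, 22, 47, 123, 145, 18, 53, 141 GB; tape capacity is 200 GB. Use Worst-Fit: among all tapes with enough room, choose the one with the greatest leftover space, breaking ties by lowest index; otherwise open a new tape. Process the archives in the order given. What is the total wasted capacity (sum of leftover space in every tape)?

345

Put 30 GB in tape 1; 170 GB remain.
Put 142 GB in tape 1; 28 GB remain.
Put 130 GB in tape 2; 70 GB remain.
Put 45 GB in tape 2; 25 GB remain.
Put 105 GB in tape 3; 95 GB remain.
Put 20 GB in tape 3; 75 GB remain.
Put 25 GB in tape 3; 50 GB remain.
Put 58 GB in tape 4; 142 GB remain.
Put 52 GB in tape 4; 90 GB remain.
Put 43 GB in tape 4; 47 GB remain.
Put 56 GB in tape 5; 144 GB remain.
Put 22 GB in tape 5; 122 GB remain.
Put 47 GB in tape 5; 75 GB remain.
Put 123 GB in tape 6; 77 GB remain.
Put 145 GB in tape 7; 55 GB remain.
Put 18 GB in tape 6; 59 GB remain.
Put 53 GB in tape 5; 22 GB remain.
Put 141 GB in tape 8; 59 GB remain.
8 tapes × 200 GB = 1600 GB; used 1255 GB; unused 345 GB.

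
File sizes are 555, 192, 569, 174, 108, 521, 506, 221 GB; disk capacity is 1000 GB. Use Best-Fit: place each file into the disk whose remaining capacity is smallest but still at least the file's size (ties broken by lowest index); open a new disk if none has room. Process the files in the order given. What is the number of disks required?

disk 1: place 555 GB, 445 GB left
disk 1: place 192 GB, 253 GB left
disk 2: place 569 GB, 431 GB left
disk 1: place 174 GB, 79 GB left
disk 2: place 108 GB, 323 GB left
disk 3: place 521 GB, 479 GB left
disk 4: place 506 GB, 494 GB left
disk 2: place 221 GB, 102 GB left

4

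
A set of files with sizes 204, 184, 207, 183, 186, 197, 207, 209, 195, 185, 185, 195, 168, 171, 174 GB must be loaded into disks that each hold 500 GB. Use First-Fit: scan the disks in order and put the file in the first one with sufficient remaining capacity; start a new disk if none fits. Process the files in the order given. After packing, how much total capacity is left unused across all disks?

1150

disk 1: place 204 GB, 296 GB left
disk 1: place 184 GB, 112 GB left
disk 2: place 207 GB, 293 GB left
disk 2: place 183 GB, 110 GB left
disk 3: place 186 GB, 314 GB left
disk 3: place 197 GB, 117 GB left
disk 4: place 207 GB, 293 GB left
disk 4: place 209 GB, 84 GB left
disk 5: place 195 GB, 305 GB left
disk 5: place 185 GB, 120 GB left
disk 6: place 185 GB, 315 GB left
disk 6: place 195 GB, 120 GB left
disk 7: place 168 GB, 332 GB left
disk 7: place 171 GB, 161 GB left
disk 8: place 174 GB, 326 GB left
8 disks × 500 GB = 4000 GB; used 2850 GB; unused 1150 GB.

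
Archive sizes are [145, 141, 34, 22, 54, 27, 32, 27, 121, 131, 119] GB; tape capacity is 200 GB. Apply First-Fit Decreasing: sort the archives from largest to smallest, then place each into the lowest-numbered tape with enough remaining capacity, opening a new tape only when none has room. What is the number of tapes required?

5

Sorted descending: 145, 141, 131, 121, 119, 54, 34, 32, 27, 27, 22.
tape 1: place 145 GB, 55 GB left
tape 2: place 141 GB, 59 GB left
tape 3: place 131 GB, 69 GB left
tape 4: place 121 GB, 79 GB left
tape 5: place 119 GB, 81 GB left
tape 1: place 54 GB, 1 GB left
tape 2: place 34 GB, 25 GB left
tape 3: place 32 GB, 37 GB left
tape 3: place 27 GB, 10 GB left
tape 4: place 27 GB, 52 GB left
tape 2: place 22 GB, 3 GB left
Final tapes: [145,54] [141,34,22] [131,32,27] [121,27] [119].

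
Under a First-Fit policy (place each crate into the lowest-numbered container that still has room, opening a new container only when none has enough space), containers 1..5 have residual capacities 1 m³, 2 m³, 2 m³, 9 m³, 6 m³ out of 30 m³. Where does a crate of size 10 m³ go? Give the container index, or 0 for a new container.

0

No container has ≥ 10 m³ free, so a new container is opened.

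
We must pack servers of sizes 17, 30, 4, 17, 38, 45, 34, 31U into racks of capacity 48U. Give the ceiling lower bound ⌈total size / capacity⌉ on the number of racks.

5

Total size = 17 + 30 + 4 + 17 + 38 + 45 + 34 + 31 = 216U.
⌈216 / 48⌉ = 5.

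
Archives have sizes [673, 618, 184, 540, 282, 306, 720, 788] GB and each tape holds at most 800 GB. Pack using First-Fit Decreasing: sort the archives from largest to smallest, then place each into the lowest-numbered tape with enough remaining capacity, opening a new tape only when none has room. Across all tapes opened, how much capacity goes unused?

Sorted descending: 788, 720, 673, 618, 540, 306, 282, 184.
788 GB → tape 1 (remaining 12 GB)
720 GB → tape 2 (remaining 80 GB)
673 GB → tape 3 (remaining 127 GB)
618 GB → tape 4 (remaining 182 GB)
540 GB → tape 5 (remaining 260 GB)
306 GB → tape 6 (remaining 494 GB)
282 GB → tape 6 (remaining 212 GB)
184 GB → tape 5 (remaining 76 GB)
6 tapes × 800 GB = 4800 GB; used 4111 GB; unused 689 GB.

689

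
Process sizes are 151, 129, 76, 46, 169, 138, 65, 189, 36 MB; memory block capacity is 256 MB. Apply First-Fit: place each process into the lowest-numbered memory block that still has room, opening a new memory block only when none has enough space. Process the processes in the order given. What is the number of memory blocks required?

5

Put 151 MB in memory block 1; 105 MB remain.
Put 129 MB in memory block 2; 127 MB remain.
Put 76 MB in memory block 1; 29 MB remain.
Put 46 MB in memory block 2; 81 MB remain.
Put 169 MB in memory block 3; 87 MB remain.
Put 138 MB in memory block 4; 118 MB remain.
Put 65 MB in memory block 2; 16 MB remain.
Put 189 MB in memory block 5; 67 MB remain.
Put 36 MB in memory block 3; 51 MB remain.
Final memory blocks: [151,76] [129,46,65] [169,36] [138] [189].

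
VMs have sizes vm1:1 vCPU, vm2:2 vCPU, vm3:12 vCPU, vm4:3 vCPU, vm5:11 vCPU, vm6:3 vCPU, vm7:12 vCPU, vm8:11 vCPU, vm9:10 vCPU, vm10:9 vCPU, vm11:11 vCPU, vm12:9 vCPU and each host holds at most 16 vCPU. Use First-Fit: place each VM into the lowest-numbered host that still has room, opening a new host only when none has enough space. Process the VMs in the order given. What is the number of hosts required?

8

vm1 (1 vCPU) → host 1 (remaining 15 vCPU)
vm2 (2 vCPU) → host 1 (remaining 13 vCPU)
vm3 (12 vCPU) → host 1 (remaining 1 vCPU)
vm4 (3 vCPU) → host 2 (remaining 13 vCPU)
vm5 (11 vCPU) → host 2 (remaining 2 vCPU)
vm6 (3 vCPU) → host 3 (remaining 13 vCPU)
vm7 (12 vCPU) → host 3 (remaining 1 vCPU)
vm8 (11 vCPU) → host 4 (remaining 5 vCPU)
vm9 (10 vCPU) → host 5 (remaining 6 vCPU)
vm10 (9 vCPU) → host 6 (remaining 7 vCPU)
vm11 (11 vCPU) → host 7 (remaining 5 vCPU)
vm12 (9 vCPU) → host 8 (remaining 7 vCPU)
Final hosts: [1,2,12] [3,11] [3,12] [11] [10] [9] [11] [9].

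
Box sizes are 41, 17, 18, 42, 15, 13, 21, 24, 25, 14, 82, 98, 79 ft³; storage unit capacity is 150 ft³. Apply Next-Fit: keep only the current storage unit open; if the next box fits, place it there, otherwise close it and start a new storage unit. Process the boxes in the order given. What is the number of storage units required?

storage unit 1: place 41 ft³, 109 ft³ left
storage unit 1: place 17 ft³, 92 ft³ left
storage unit 1: place 18 ft³, 74 ft³ left
storage unit 1: place 42 ft³, 32 ft³ left
storage unit 1: place 15 ft³, 17 ft³ left
storage unit 1: place 13 ft³, 4 ft³ left
storage unit 2: place 21 ft³, 129 ft³ left
storage unit 2: place 24 ft³, 105 ft³ left
storage unit 2: place 25 ft³, 80 ft³ left
storage unit 2: place 14 ft³, 66 ft³ left
storage unit 3: place 82 ft³, 68 ft³ left
storage unit 4: place 98 ft³, 52 ft³ left
storage unit 5: place 79 ft³, 71 ft³ left

5 storage units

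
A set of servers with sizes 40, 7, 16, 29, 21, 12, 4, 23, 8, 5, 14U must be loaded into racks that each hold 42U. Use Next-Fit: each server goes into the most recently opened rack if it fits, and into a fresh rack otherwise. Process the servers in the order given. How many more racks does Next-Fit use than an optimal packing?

Next-Fit: [40] [7,16] [29] [21,12,4] [23,8,5] [14] → 6 racks.
Total size 179U; any packing needs at least ⌈179/42⌉ = 5 racks.
An optimal packing achieves that bound: [40] [29,12] [23,16] [21,14,7] [8,5,4] → 5 racks.
Excess: 6 − 5 = 1.

1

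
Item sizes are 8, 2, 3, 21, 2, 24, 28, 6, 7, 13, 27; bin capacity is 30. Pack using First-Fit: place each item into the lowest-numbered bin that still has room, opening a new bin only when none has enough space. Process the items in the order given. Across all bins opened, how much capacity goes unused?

8 → bin 1 (remaining 22)
2 → bin 1 (remaining 20)
3 → bin 1 (remaining 17)
21 → bin 2 (remaining 9)
2 → bin 1 (remaining 15)
24 → bin 3 (remaining 6)
28 → bin 4 (remaining 2)
6 → bin 1 (remaining 9)
7 → bin 1 (remaining 2)
13 → bin 5 (remaining 17)
27 → bin 6 (remaining 3)
6 bins × 30 = 180; used 141; unused 39.

39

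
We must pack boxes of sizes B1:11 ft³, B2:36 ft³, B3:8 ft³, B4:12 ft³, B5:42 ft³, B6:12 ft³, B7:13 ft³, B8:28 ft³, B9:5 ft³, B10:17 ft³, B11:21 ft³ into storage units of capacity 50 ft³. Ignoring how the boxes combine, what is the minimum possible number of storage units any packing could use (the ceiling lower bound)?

Total size = 11 + 36 + 8 + 12 + 42 + 12 + 13 + 28 + 5 + 17 + 21 = 205 ft³.
⌈205 / 50⌉ = 5.

5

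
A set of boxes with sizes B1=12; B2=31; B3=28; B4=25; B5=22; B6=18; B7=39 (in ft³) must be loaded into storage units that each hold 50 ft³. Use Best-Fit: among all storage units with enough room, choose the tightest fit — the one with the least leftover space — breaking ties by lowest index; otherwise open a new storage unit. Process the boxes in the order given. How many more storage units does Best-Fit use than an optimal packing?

0

Best-Fit: [12,31] [28,22] [25,18] [39] → 4 storage units.
Total size 175 ft³; any packing needs at least ⌈175/50⌉ = 4 storage units.
So 4 is already optimal.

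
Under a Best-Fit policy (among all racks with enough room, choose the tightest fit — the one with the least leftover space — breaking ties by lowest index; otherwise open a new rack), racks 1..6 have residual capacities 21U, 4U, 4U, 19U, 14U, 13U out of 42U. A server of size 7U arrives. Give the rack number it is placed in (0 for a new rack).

6

Racks with room: rack 1 (21U), rack 4 (19U), rack 5 (14U), rack 6 (13U).
Tightest fit is rack 6 with 13U free.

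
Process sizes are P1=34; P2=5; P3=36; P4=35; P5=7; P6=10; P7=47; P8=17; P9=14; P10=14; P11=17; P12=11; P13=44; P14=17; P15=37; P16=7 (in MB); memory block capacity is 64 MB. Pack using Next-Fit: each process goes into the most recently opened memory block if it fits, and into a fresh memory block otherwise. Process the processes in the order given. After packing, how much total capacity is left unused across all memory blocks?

P1 (34 MB) → memory block 1 (remaining 30 MB)
P2 (5 MB) → memory block 1 (remaining 25 MB)
P3 (36 MB) → memory block 2 (remaining 28 MB)
P4 (35 MB) → memory block 3 (remaining 29 MB)
P5 (7 MB) → memory block 3 (remaining 22 MB)
P6 (10 MB) → memory block 3 (remaining 12 MB)
P7 (47 MB) → memory block 4 (remaining 17 MB)
P8 (17 MB) → memory block 4 (remaining 0 MB)
P9 (14 MB) → memory block 5 (remaining 50 MB)
P10 (14 MB) → memory block 5 (remaining 36 MB)
P11 (17 MB) → memory block 5 (remaining 19 MB)
P12 (11 MB) → memory block 5 (remaining 8 MB)
P13 (44 MB) → memory block 6 (remaining 20 MB)
P14 (17 MB) → memory block 6 (remaining 3 MB)
P15 (37 MB) → memory block 7 (remaining 27 MB)
P16 (7 MB) → memory block 7 (remaining 20 MB)
7 memory blocks × 64 MB = 448 MB; used 352 MB; unused 96 MB.

96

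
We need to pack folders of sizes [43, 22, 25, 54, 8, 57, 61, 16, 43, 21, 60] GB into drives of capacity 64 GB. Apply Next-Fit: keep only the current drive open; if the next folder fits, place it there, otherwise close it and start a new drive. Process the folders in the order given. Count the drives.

Put 43 GB in drive 1; 21 GB remain.
Put 22 GB in drive 2; 42 GB remain.
Put 25 GB in drive 2; 17 GB remain.
Put 54 GB in drive 3; 10 GB remain.
Put 8 GB in drive 3; 2 GB remain.
Put 57 GB in drive 4; 7 GB remain.
Put 61 GB in drive 5; 3 GB remain.
Put 16 GB in drive 6; 48 GB remain.
Put 43 GB in drive 6; 5 GB remain.
Put 21 GB in drive 7; 43 GB remain.
Put 60 GB in drive 8; 4 GB remain.
Final drives: [43] [22,25] [54,8] [57] [61] [16,43] [21] [60].

8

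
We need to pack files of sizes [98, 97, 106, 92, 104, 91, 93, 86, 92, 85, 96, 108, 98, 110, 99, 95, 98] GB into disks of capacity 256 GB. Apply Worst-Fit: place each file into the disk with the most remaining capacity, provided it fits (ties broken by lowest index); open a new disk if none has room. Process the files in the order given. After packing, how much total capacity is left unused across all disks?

disk 1: place 98 GB, 158 GB left
disk 1: place 97 GB, 61 GB left
disk 2: place 106 GB, 150 GB left
disk 2: place 92 GB, 58 GB left
disk 3: place 104 GB, 152 GB left
disk 3: place 91 GB, 61 GB left
disk 4: place 93 GB, 163 GB left
disk 4: place 86 GB, 77 GB left
disk 5: place 92 GB, 164 GB left
disk 5: place 85 GB, 79 GB left
disk 6: place 96 GB, 160 GB left
disk 6: place 108 GB, 52 GB left
disk 7: place 98 GB, 158 GB left
disk 7: place 110 GB, 48 GB left
disk 8: place 99 GB, 157 GB left
disk 8: place 95 GB, 62 GB left
disk 9: place 98 GB, 158 GB left
9 disks × 256 GB = 2304 GB; used 1648 GB; unused 656 GB.

656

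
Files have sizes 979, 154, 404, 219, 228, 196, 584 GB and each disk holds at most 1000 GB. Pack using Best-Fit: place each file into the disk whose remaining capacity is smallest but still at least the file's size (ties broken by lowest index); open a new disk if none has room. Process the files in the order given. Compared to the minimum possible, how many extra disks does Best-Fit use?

Best-Fit: [979] [154,404,219,196] [228,584] → 3 disks.
Total size 2764 GB; any packing needs at least ⌈2764/1000⌉ = 3 disks.
So 3 is already optimal.

0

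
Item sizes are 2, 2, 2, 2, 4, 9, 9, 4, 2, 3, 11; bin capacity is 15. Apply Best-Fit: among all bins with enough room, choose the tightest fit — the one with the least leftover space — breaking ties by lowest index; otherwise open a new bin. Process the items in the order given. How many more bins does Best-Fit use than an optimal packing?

0

Best-Fit: [2,2,2,2,4,3] [9,4,2] [9] [11] → 4 bins.
Total size 50; any packing needs at least ⌈50/15⌉ = 4 bins.
So 4 is already optimal.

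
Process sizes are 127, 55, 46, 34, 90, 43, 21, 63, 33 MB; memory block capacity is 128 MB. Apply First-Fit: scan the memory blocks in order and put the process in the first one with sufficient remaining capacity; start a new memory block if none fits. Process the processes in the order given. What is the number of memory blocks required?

memory block 1: place 127 MB, 1 MB left
memory block 2: place 55 MB, 73 MB left
memory block 2: place 46 MB, 27 MB left
memory block 3: place 34 MB, 94 MB left
memory block 3: place 90 MB, 4 MB left
memory block 4: place 43 MB, 85 MB left
memory block 2: place 21 MB, 6 MB left
memory block 4: place 63 MB, 22 MB left
memory block 5: place 33 MB, 95 MB left

5 memory blocks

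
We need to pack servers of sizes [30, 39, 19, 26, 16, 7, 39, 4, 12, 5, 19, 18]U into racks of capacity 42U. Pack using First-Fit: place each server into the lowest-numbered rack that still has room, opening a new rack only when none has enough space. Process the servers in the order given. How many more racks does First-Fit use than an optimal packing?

0

First-Fit: [30,7,4] [39] [19,16,5] [26,12] [39] [19,18] → 6 racks.
Total size 234U; any packing needs at least ⌈234/42⌉ = 6 racks.
So 6 is already optimal.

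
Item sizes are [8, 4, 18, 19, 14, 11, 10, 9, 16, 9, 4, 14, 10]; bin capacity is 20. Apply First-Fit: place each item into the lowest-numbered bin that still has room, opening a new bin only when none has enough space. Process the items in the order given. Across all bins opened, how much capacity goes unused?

34

Put 8 in bin 1; 12 remain.
Put 4 in bin 1; 8 remain.
Put 18 in bin 2; 2 remain.
Put 19 in bin 3; 1 remain.
Put 14 in bin 4; 6 remain.
Put 11 in bin 5; 9 remain.
Put 10 in bin 6; 10 remain.
Put 9 in bin 5; 0 remain.
Put 16 in bin 7; 4 remain.
Put 9 in bin 6; 1 remain.
Put 4 in bin 1; 4 remain.
Put 14 in bin 8; 6 remain.
Put 10 in bin 9; 10 remain.
9 bins × 20 = 180; used 146; unused 34.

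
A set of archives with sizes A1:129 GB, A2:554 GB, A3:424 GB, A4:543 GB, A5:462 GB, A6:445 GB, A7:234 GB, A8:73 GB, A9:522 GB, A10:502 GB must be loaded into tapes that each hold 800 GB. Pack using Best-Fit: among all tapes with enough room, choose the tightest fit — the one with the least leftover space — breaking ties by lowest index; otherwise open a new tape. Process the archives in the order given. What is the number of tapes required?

7

A1 (129 GB) → tape 1 (remaining 671 GB)
A2 (554 GB) → tape 1 (remaining 117 GB)
A3 (424 GB) → tape 2 (remaining 376 GB)
A4 (543 GB) → tape 3 (remaining 257 GB)
A5 (462 GB) → tape 4 (remaining 338 GB)
A6 (445 GB) → tape 5 (remaining 355 GB)
A7 (234 GB) → tape 3 (remaining 23 GB)
A8 (73 GB) → tape 1 (remaining 44 GB)
A9 (522 GB) → tape 6 (remaining 278 GB)
A10 (502 GB) → tape 7 (remaining 298 GB)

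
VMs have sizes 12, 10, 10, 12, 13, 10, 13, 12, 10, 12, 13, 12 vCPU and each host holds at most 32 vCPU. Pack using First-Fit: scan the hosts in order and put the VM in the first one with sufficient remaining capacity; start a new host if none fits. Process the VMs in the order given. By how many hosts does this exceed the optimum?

1

First-Fit: [12,10,10] [12,13] [10,13] [12,10] [12,13] [12] → 6 hosts.
Total size 139 vCPU; any packing needs at least ⌈139/32⌉ = 5 hosts.
An optimal packing achieves that bound: [13,13] [13,12] [12,12] [12,10,10] [12,10,10] → 5 hosts.
Excess: 6 − 5 = 1.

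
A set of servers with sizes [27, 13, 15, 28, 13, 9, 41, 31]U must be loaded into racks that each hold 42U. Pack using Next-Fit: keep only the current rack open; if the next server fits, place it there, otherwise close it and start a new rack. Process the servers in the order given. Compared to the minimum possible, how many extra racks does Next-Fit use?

1

Next-Fit: [27,13] [15] [28,13] [9] [41] [31] → 6 racks.
Total size 177U; any packing needs at least ⌈177/42⌉ = 5 racks.
An optimal packing achieves that bound: [41] [31,9] [28,13] [27,15] [13] → 5 racks.
Excess: 6 − 5 = 1.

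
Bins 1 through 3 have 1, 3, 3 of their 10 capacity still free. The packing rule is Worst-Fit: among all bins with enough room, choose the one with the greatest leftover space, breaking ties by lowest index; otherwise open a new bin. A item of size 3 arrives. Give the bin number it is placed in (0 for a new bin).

Bins with room: bin 2 (3), bin 3 (3).
Most room is bin 2 with 3 free.

2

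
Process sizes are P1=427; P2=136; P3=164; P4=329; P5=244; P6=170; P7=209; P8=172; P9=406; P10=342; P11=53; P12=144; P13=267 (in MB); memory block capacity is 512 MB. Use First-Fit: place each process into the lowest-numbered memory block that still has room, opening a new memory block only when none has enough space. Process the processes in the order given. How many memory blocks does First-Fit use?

7

Put P1 (427 MB) in memory block 1; 85 MB remain.
Put P2 (136 MB) in memory block 2; 376 MB remain.
Put P3 (164 MB) in memory block 2; 212 MB remain.
Put P4 (329 MB) in memory block 3; 183 MB remain.
Put P5 (244 MB) in memory block 4; 268 MB remain.
Put P6 (170 MB) in memory block 2; 42 MB remain.
Put P7 (209 MB) in memory block 4; 59 MB remain.
Put P8 (172 MB) in memory block 3; 11 MB remain.
Put P9 (406 MB) in memory block 5; 106 MB remain.
Put P10 (342 MB) in memory block 6; 170 MB remain.
Put P11 (53 MB) in memory block 1; 32 MB remain.
Put P12 (144 MB) in memory block 6; 26 MB remain.
Put P13 (267 MB) in memory block 7; 245 MB remain.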